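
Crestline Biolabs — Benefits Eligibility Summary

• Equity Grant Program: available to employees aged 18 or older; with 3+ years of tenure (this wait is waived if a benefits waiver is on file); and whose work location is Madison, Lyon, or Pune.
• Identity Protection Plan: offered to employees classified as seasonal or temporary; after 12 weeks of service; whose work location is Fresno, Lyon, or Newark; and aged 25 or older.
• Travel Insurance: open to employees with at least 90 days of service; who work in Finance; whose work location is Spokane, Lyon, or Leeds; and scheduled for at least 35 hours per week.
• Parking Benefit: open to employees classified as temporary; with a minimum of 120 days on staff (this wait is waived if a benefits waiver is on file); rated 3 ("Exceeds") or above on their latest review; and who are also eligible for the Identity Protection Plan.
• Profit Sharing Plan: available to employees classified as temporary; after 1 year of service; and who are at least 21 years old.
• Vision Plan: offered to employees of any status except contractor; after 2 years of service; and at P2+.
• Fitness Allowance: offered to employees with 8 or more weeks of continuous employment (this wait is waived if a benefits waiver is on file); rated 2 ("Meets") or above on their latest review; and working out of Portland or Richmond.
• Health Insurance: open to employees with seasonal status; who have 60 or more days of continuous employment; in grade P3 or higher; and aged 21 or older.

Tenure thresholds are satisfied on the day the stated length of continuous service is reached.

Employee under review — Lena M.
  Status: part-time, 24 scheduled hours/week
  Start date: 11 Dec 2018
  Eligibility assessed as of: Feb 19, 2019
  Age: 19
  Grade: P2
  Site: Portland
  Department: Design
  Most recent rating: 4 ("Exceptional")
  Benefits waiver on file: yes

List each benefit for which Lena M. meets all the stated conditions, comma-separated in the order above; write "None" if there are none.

Fitness Allowance

Service from 11 Dec 2018 to Feb 19, 2019: 70 days.
Equity Grant Program — age 19 ≥ 18 ✓; benefits waiver on file ✓; site Portland ✗ (not Madison, Lyon, or Pune) → not eligible.
Identity Protection Plan — status part-time ✗ (requires seasonal or temporary) → not eligible.
Travel Insurance — service 70 days < 90 days ✗ → not eligible.
Parking Benefit — status part-time ✗ (requires temporary) → not eligible.
Profit Sharing Plan — status part-time ✗ (requires temporary) → not eligible.
Vision Plan — status part-time ✓ (not excluded); service 70 days < 2 years (≈730 days) ✗ → not eligible.
Fitness Allowance — benefits waiver on file ✓; rating 4 ≥ 2 ✓; site Portland ✓ → eligible.
Health Insurance — status part-time ✗ (requires seasonal) → not eligible.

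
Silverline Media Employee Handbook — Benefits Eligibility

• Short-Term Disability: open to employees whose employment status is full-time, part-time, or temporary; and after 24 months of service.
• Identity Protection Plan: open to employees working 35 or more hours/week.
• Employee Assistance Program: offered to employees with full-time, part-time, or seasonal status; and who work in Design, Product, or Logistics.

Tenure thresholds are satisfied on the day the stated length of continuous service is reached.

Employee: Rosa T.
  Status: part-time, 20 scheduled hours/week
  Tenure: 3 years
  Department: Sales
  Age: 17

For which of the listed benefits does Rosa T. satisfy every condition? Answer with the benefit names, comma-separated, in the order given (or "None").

Short-Term Disability — status part-time ✓; service 3 years ≥ 24 months (≈720 days) ✓ → eligible.
Identity Protection Plan — 20 hrs/wk < 35 ✗ → not eligible.
Employee Assistance Program — status part-time ✓; dept Sales ✗ → not eligible.

Short-Term Disability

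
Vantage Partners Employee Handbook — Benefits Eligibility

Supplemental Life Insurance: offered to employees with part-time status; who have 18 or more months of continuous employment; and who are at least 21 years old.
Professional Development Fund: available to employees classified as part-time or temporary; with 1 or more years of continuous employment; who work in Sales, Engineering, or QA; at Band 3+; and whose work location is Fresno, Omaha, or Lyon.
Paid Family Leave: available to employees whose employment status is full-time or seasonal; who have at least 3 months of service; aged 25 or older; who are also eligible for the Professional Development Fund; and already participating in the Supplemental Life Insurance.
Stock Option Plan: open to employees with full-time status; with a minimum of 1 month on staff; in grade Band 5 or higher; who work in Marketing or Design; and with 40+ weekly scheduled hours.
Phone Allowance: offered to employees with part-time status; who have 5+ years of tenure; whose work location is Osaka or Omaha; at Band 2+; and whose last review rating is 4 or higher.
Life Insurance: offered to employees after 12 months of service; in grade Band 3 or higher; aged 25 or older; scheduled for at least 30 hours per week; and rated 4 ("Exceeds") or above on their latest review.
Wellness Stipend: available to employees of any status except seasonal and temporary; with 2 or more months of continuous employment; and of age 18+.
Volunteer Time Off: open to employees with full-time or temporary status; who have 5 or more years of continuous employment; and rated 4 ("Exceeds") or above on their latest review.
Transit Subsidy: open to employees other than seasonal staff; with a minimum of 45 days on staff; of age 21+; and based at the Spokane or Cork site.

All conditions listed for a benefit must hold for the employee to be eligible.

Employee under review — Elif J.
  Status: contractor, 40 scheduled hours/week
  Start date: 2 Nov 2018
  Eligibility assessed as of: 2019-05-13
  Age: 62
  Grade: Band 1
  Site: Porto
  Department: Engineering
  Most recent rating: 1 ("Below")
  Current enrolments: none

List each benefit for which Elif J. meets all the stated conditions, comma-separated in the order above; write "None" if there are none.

Wellness Stipend

Service from 2 Nov 2018 to 2019-05-13: 192 days.
Supplemental Life Insurance — status contractor ✗ (requires part-time) → not eligible.
Professional Development Fund — status contractor ✗ (requires part-time or temporary) → not eligible.
Paid Family Leave — status contractor ✗ (requires full-time or seasonal) → not eligible.
Stock Option Plan — status contractor ✗ (requires full-time) → not eligible.
Phone Allowance — status contractor ✗ (requires part-time) → not eligible.
Life Insurance — service 192 days < 12 months (≈360 days) ✗ → not eligible.
Wellness Stipend — status contractor ✓ (not excluded); service 192 days ≥ 2 months (≈60 days) ✓; age 62 ≥ 18 ✓ → eligible.
Volunteer Time Off — status contractor ✗ (requires full-time or temporary) → not eligible.
Transit Subsidy — status contractor ✓ (not excluded); service 192 days ≥ 45 days ✓; age 62 ≥ 21 ✓; site Porto ✗ (not Spokane or Cork) → not eligible.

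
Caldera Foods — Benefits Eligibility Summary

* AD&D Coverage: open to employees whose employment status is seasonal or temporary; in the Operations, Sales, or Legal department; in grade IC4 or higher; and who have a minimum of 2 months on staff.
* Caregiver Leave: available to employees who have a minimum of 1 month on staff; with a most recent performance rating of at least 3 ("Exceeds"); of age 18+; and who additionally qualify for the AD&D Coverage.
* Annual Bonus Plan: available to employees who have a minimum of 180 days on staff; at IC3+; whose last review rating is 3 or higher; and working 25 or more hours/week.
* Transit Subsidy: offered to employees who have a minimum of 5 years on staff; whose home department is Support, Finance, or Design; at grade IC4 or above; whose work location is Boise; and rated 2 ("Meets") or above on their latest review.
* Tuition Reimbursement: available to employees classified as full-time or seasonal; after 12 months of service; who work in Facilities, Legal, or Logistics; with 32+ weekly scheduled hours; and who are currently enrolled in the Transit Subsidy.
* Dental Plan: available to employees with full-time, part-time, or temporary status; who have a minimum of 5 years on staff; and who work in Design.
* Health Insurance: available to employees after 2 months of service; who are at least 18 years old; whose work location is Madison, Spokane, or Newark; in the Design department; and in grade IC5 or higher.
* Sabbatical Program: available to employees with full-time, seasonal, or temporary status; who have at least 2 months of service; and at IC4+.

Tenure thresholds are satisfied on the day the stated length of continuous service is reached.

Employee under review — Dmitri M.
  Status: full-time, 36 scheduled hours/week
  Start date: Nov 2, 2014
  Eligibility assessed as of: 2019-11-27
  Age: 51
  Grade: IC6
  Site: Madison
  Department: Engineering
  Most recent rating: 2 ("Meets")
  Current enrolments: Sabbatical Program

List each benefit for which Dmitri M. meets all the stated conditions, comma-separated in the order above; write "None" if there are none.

Service from Nov 2, 2014 to 2019-11-27: 1851 days.
AD&D Coverage — status full-time ✗ (requires seasonal or temporary) → not eligible.
Caregiver Leave — service 1851 days ≥ 1 month (≈30 days) ✓; rating 2 < 3 ✗ → not eligible.
Annual Bonus Plan — service 1851 days ≥ 180 days ✓; grade IC6 ≥ IC3 ✓; rating 2 < 3 ✗ → not eligible.
Transit Subsidy — service 1851 days ≥ 5 years (≈1825 days) ✓; dept Engineering ✗ → not eligible.
Tuition Reimbursement — status full-time ✓; service 1851 days ≥ 12 months (≈360 days) ✓; dept Engineering ✗ → not eligible.
Dental Plan — status full-time ✓; service 1851 days ≥ 5 years (≈1825 days) ✓; dept Engineering ✗ → not eligible.
Health Insurance — service 1851 days ≥ 2 months (≈60 days) ✓; age 51 ≥ 18 ✓; site Madison ✓; dept Engineering ✗ → not eligible.
Sabbatical Program — status full-time ✓; service 1851 days ≥ 2 months (≈60 days) ✓; grade IC6 ≥ IC4 ✓ → eligible.

Sabbatical Program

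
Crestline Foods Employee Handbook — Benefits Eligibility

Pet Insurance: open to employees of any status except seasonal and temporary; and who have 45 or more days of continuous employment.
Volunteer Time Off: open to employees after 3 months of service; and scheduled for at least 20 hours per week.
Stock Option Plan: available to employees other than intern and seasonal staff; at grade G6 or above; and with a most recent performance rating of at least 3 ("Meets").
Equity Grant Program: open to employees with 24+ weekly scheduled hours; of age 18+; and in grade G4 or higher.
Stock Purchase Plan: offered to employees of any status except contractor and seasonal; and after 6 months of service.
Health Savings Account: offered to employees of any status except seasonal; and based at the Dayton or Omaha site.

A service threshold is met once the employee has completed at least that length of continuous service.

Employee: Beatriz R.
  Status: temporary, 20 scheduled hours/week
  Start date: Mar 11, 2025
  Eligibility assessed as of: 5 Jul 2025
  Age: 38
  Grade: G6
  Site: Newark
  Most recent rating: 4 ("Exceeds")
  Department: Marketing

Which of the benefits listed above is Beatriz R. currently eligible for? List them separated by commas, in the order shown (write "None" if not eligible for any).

Service from Mar 11, 2025 to 5 Jul 2025: 116 days.
Pet Insurance — status temporary ✗ (excluded) → not eligible.
Volunteer Time Off — service 116 days ≥ 3 months (≈90 days) ✓; 20 hrs/wk ≥ 20 ✓ → eligible.
Stock Option Plan — status temporary ✓ (not excluded); grade G6 ≥ G6 ✓; rating 4 ≥ 3 ✓ → eligible.
Equity Grant Program — 20 hrs/wk < 24 ✗ → not eligible.
Stock Purchase Plan — status temporary ✓ (not excluded); service 116 days < 6 months (≈180 days) ✗ → not eligible.
Health Savings Account — status temporary ✓ (not excluded); site Newark ✗ (not Dayton or Omaha) → not eligible.

Volunteer Time Off, Stock Option Plan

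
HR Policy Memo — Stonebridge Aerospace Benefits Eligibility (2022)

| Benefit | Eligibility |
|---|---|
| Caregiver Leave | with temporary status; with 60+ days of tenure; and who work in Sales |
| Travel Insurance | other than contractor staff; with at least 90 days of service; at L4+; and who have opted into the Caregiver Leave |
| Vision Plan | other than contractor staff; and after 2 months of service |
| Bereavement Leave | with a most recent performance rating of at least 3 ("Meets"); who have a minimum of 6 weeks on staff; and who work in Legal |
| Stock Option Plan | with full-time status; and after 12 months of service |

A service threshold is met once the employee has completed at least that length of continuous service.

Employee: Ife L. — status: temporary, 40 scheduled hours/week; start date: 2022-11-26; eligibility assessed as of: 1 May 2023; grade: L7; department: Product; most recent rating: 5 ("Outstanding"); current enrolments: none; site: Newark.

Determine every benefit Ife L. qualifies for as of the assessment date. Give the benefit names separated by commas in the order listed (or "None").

Vision Plan

Service from 2022-11-26 to 1 May 2023: 156 days.
Caregiver Leave — status temporary ✓; service 156 days ≥ 60 days ✓; dept Product ✗ → not eligible.
Travel Insurance — status temporary ✓ (not excluded); service 156 days ≥ 90 days ✓; grade L7 ≥ L4 ✓; not enrolled in Caregiver Leave ✗ → not eligible.
Vision Plan — status temporary ✓ (not excluded); service 156 days ≥ 2 months (≈60 days) ✓ → eligible.
Bereavement Leave — rating 5 ≥ 3 ✓; service 156 days ≥ 6 weeks (≈42 days) ✓; dept Product ✗ → not eligible.
Stock Option Plan — status temporary ✗ (requires full-time) → not eligible.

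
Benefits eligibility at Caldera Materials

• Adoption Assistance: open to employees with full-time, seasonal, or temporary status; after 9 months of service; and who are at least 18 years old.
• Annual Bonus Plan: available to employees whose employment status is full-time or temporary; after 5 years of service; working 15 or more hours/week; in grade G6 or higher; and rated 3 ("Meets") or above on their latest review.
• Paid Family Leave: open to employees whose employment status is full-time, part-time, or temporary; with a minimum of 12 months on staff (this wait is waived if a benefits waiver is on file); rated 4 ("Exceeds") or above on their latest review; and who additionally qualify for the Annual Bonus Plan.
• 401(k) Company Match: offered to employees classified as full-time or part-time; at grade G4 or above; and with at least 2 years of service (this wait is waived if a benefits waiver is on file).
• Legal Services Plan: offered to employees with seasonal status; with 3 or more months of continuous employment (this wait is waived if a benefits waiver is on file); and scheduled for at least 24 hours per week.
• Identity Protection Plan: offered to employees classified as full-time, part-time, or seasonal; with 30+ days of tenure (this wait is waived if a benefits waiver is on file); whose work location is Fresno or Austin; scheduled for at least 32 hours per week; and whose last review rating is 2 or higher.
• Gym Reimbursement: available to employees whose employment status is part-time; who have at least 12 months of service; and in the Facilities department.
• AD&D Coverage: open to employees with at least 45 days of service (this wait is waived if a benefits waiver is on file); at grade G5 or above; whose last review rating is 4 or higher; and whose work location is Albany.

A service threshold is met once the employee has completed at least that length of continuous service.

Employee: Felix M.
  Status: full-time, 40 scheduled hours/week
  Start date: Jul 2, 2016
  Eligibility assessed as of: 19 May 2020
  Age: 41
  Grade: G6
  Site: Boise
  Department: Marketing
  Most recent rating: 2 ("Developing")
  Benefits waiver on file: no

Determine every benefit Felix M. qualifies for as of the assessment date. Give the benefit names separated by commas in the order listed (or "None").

Adoption Assistance, 401(k) Company Match

Service from Jul 2, 2016 to 19 May 2020: 1417 days.
Adoption Assistance — status full-time ✓; service 1417 days ≥ 9 months (≈270 days) ✓; age 41 ≥ 18 ✓ → eligible.
Annual Bonus Plan — status full-time ✓; service 1417 days < 5 years (≈1825 days) ✗ → not eligible.
Paid Family Leave — status full-time ✓; no waiver, service 1417 days ≥ 12 months (≈360 days) ✓; rating 2 < 4 ✗ → not eligible.
401(k) Company Match — status full-time ✓; grade G6 ≥ G4 ✓; no waiver, service 1417 days ≥ 2 years (≈730 days) ✓ → eligible.
Legal Services Plan — status full-time ✗ (requires seasonal) → not eligible.
Identity Protection Plan — status full-time ✓; no waiver, service 1417 days ≥ 30 days ✓; site Boise ✗ (not Fresno or Austin) → not eligible.
Gym Reimbursement — status full-time ✗ (requires part-time) → not eligible.
AD&D Coverage — no waiver, service 1417 days ≥ 45 days ✓; grade G6 ≥ G5 ✓; rating 2 < 4 ✗ → not eligible.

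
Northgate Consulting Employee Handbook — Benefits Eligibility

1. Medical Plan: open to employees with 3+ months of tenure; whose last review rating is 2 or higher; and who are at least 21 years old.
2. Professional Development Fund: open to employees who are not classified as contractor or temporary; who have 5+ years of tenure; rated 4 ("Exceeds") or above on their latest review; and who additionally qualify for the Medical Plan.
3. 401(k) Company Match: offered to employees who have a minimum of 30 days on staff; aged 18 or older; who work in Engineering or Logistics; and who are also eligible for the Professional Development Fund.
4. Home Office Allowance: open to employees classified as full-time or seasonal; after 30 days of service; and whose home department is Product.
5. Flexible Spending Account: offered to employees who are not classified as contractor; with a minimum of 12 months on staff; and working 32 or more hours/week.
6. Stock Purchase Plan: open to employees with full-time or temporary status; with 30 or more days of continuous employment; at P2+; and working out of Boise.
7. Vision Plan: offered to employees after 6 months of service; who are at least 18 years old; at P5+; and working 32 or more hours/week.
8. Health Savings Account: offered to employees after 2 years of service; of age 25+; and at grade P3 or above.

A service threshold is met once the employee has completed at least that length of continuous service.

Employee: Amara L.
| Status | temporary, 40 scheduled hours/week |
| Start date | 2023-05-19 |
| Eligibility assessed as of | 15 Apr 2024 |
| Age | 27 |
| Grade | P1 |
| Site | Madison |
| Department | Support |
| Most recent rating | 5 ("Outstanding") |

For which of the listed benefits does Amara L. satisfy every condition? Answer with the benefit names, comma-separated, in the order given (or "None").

Medical Plan

Service from 2023-05-19 to 15 Apr 2024: 332 days.
Medical Plan — service 332 days ≥ 3 months (≈90 days) ✓; rating 5 ≥ 2 ✓; age 27 ≥ 21 ✓ → eligible.
Professional Development Fund — status temporary ✗ (excluded) → not eligible.
401(k) Company Match — service 332 days ≥ 30 days ✓; age 27 ≥ 18 ✓; dept Support ✗ → not eligible.
Home Office Allowance — status temporary ✗ (requires full-time or seasonal) → not eligible.
Flexible Spending Account — status temporary ✓ (not excluded); service 332 days < 12 months (≈360 days) ✗ → not eligible.
Stock Purchase Plan — status temporary ✓; service 332 days ≥ 30 days ✓; grade P1 < P2 ✗ → not eligible.
Vision Plan — service 332 days ≥ 6 months (≈180 days) ✓; age 27 ≥ 18 ✓; grade P1 < P5 ✗ → not eligible.
Health Savings Account — service 332 days < 2 years (≈730 days) ✗ → not eligible.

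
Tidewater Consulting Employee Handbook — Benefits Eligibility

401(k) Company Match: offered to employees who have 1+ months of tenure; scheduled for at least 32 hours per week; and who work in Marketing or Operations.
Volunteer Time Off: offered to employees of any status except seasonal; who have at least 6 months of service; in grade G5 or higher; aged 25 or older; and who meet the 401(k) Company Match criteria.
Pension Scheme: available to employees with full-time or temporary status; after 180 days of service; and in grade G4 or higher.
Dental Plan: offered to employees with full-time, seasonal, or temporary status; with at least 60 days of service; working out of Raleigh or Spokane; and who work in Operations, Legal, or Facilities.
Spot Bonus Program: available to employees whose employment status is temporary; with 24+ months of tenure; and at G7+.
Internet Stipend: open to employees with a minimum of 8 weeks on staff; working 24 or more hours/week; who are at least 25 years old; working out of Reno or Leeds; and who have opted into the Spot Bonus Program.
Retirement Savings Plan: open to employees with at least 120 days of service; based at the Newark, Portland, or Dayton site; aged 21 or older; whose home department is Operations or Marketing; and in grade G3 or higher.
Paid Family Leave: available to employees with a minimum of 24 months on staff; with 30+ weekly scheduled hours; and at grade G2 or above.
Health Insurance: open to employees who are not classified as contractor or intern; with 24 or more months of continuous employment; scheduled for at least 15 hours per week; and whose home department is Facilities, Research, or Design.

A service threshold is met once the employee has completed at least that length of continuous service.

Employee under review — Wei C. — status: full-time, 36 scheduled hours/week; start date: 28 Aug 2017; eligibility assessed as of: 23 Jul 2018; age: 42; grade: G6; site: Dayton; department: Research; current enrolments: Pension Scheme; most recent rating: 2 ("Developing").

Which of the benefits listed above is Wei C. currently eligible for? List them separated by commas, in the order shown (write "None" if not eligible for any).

Service from 28 Aug 2017 to 23 Jul 2018: 329 days.
401(k) Company Match — service 329 days ≥ 1 month (≈30 days) ✓; 36 hrs/wk ≥ 32 ✓; dept Research ✗ → not eligible.
Volunteer Time Off — status full-time ✓ (not excluded); service 329 days ≥ 6 months (≈180 days) ✓; grade G6 ≥ G5 ✓; age 42 ≥ 25 ✓; not eligible for 401(k) Company Match ✗ → not eligible.
Pension Scheme — status full-time ✓; service 329 days ≥ 180 days ✓; grade G6 ≥ G4 ✓ → eligible.
Dental Plan — status full-time ✓; service 329 days ≥ 60 days ✓; site Dayton ✗ (not Raleigh or Spokane) → not eligible.
Spot Bonus Program — status full-time ✗ (requires temporary) → not eligible.
Internet Stipend — service 329 days ≥ 8 weeks (≈56 days) ✓; 36 hrs/wk ≥ 24 ✓; age 42 ≥ 25 ✓; site Dayton ✗ (not Reno or Leeds) → not eligible.
Retirement Savings Plan — service 329 days ≥ 120 days ✓; site Dayton ✓; age 42 ≥ 21 ✓; dept Research ✗ → not eligible.
Paid Family Leave — service 329 days < 24 months (≈720 days) ✗ → not eligible.
Health Insurance — status full-time ✓ (not excluded); service 329 days < 24 months (≈720 days) ✗ → not eligible.

Pension Scheme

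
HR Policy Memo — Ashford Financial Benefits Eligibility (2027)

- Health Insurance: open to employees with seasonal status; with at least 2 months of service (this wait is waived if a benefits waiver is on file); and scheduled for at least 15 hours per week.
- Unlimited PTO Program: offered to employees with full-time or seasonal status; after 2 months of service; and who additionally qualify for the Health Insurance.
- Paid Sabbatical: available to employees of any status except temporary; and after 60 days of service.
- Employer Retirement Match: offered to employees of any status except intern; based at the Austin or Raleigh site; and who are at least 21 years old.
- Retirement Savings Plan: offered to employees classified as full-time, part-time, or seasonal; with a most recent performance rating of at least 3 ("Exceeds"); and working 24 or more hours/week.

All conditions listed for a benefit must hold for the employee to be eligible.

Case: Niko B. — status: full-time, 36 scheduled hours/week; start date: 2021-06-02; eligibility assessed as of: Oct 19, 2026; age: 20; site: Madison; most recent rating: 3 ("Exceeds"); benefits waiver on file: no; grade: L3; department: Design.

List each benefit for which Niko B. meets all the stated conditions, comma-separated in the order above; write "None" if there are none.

Service from 2021-06-02 to Oct 19, 2026: 1965 days.
Health Insurance — status full-time ✗ (requires seasonal) → not eligible.
Unlimited PTO Program — status full-time ✓; service 1965 days ≥ 2 months (≈60 days) ✓; not eligible for Health Insurance ✗ → not eligible.
Paid Sabbatical — status full-time ✓ (not excluded); service 1965 days ≥ 60 days ✓ → eligible.
Employer Retirement Match — status full-time ✓ (not excluded); site Madison ✗ (not Austin or Raleigh) → not eligible.
Retirement Savings Plan — status full-time ✓; rating 3 ≥ 3 ✓; 36 hrs/wk ≥ 24 ✓ → eligible.

Paid Sabbatical, Retirement Savings Plan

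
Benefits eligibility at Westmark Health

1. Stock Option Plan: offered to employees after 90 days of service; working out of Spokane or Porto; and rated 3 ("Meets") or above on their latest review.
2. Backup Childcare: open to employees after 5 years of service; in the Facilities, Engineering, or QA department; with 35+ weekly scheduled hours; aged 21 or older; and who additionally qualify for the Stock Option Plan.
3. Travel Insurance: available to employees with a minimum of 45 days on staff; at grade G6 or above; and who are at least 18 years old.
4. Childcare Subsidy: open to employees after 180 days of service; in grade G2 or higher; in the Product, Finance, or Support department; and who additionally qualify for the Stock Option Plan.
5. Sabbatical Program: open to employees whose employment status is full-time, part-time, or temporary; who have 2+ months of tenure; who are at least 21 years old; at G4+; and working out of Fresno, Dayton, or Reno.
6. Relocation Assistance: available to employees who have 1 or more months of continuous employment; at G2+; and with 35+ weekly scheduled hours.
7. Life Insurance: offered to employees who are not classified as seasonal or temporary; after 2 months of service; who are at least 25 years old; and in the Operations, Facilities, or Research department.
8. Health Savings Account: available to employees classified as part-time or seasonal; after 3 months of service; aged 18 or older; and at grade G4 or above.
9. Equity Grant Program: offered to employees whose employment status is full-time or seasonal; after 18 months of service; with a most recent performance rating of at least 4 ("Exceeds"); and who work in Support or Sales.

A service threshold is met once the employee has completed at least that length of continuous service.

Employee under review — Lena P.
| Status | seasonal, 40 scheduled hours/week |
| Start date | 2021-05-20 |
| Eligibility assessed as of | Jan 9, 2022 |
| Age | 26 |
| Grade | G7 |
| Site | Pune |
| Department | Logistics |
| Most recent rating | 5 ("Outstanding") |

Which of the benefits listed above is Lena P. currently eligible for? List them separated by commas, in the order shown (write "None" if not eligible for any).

Travel Insurance, Relocation Assistance, Health Savings Account

Service from 2021-05-20 to Jan 9, 2022: 234 days.
Stock Option Plan — service 234 days ≥ 90 days ✓; site Pune ✗ (not Spokane or Porto) → not eligible.
Backup Childcare — service 234 days < 5 years (≈1825 days) ✗ → not eligible.
Travel Insurance — service 234 days ≥ 45 days ✓; grade G7 ≥ G6 ✓; age 26 ≥ 18 ✓ → eligible.
Childcare Subsidy — service 234 days ≥ 180 days ✓; grade G7 ≥ G2 ✓; dept Logistics ✗ → not eligible.
Sabbatical Program — status seasonal ✗ (requires full-time, part-time, or temporary) → not eligible.
Relocation Assistance — service 234 days ≥ 1 month (≈30 days) ✓; grade G7 ≥ G2 ✓; 40 hrs/wk ≥ 35 ✓ → eligible.
Life Insurance — status seasonal ✗ (excluded) → not eligible.
Health Savings Account — status seasonal ✓; service 234 days ≥ 3 months (≈90 days) ✓; age 26 ≥ 18 ✓; grade G7 ≥ G4 ✓ → eligible.
Equity Grant Program — status seasonal ✓; service 234 days < 18 months (≈540 days) ✗ → not eligible.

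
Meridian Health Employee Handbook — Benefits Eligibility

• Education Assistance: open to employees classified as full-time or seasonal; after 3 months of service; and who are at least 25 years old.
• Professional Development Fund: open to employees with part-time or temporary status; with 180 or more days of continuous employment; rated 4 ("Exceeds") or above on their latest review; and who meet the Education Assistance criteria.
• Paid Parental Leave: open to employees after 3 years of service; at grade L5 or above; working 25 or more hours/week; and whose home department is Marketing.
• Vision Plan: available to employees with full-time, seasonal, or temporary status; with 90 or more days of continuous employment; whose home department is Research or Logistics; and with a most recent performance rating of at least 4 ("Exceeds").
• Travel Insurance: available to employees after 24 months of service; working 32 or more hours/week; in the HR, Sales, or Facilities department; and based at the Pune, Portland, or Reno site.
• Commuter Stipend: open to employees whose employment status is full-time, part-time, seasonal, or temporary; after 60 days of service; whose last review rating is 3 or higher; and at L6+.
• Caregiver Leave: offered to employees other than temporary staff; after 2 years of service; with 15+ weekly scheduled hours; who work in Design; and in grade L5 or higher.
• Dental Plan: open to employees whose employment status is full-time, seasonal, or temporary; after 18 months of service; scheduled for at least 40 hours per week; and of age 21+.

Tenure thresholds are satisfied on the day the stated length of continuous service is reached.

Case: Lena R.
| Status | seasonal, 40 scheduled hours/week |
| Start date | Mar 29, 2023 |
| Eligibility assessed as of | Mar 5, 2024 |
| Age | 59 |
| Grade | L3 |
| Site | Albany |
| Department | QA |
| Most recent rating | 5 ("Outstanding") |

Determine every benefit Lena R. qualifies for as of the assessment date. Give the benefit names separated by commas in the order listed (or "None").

Service from Mar 29, 2023 to Mar 5, 2024: 342 days.
Education Assistance — status seasonal ✓; service 342 days ≥ 3 months (≈90 days) ✓; age 59 ≥ 25 ✓ → eligible.
Professional Development Fund — status seasonal ✗ (requires part-time or temporary) → not eligible.
Paid Parental Leave — service 342 days < 3 years (≈1095 days) ✗ → not eligible.
Vision Plan — status seasonal ✓; service 342 days ≥ 90 days ✓; dept QA ✗ → not eligible.
Travel Insurance — service 342 days < 24 months (≈720 days) ✗ → not eligible.
Commuter Stipend — status seasonal ✓; service 342 days ≥ 60 days ✓; rating 5 ≥ 3 ✓; grade L3 < L6 ✗ → not eligible.
Caregiver Leave — status seasonal ✓ (not excluded); service 342 days < 2 years (≈730 days) ✗ → not eligible.
Dental Plan — status seasonal ✓; service 342 days < 18 months (≈540 days) ✗ → not eligible.

Education Assistance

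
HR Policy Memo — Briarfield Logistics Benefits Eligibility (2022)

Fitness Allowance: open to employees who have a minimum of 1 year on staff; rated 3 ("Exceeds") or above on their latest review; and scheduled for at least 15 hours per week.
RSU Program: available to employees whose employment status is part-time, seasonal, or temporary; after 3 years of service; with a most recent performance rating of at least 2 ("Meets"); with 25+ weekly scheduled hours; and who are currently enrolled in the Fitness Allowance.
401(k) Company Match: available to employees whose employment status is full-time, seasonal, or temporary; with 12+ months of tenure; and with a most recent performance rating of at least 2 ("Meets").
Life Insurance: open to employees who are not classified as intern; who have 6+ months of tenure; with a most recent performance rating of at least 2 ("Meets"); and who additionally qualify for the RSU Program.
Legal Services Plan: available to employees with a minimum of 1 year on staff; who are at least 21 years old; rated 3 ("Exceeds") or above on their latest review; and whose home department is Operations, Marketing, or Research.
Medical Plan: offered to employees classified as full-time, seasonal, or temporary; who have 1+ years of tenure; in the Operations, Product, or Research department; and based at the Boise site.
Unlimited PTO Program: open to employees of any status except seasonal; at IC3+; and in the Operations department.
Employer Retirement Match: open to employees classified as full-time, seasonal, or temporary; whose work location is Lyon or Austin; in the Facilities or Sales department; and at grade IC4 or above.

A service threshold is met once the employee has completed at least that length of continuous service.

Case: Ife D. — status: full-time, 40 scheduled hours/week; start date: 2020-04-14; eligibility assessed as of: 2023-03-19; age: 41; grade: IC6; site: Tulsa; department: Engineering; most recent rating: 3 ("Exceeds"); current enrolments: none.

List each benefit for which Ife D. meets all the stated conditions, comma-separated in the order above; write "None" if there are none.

Service from 2020-04-14 to 2023-03-19: 1069 days.
Fitness Allowance — service 1069 days ≥ 1 year (≈365 days) ✓; rating 3 ≥ 3 ✓; 40 hrs/wk ≥ 15 ✓ → eligible.
RSU Program — status full-time ✗ (requires part-time, seasonal, or temporary) → not eligible.
401(k) Company Match — status full-time ✓; service 1069 days ≥ 12 months (≈360 days) ✓; rating 3 ≥ 2 ✓ → eligible.
Life Insurance — status full-time ✓ (not excluded); service 1069 days ≥ 6 months (≈180 days) ✓; rating 3 ≥ 2 ✓; not eligible for RSU Program ✗ → not eligible.
Legal Services Plan — service 1069 days ≥ 1 year (≈365 days) ✓; age 41 ≥ 21 ✓; rating 3 ≥ 3 ✓; dept Engineering ✗ → not eligible.
Medical Plan — status full-time ✓; service 1069 days ≥ 1 year (≈365 days) ✓; dept Engineering ✗ → not eligible.
Unlimited PTO Program — status full-time ✓ (not excluded); grade IC6 ≥ IC3 ✓; dept Engineering ✗ → not eligible.
Employer Retirement Match — status full-time ✓; site Tulsa ✗ (not Lyon or Austin) → not eligible.

Fitness Allowance, 401(k) Company Match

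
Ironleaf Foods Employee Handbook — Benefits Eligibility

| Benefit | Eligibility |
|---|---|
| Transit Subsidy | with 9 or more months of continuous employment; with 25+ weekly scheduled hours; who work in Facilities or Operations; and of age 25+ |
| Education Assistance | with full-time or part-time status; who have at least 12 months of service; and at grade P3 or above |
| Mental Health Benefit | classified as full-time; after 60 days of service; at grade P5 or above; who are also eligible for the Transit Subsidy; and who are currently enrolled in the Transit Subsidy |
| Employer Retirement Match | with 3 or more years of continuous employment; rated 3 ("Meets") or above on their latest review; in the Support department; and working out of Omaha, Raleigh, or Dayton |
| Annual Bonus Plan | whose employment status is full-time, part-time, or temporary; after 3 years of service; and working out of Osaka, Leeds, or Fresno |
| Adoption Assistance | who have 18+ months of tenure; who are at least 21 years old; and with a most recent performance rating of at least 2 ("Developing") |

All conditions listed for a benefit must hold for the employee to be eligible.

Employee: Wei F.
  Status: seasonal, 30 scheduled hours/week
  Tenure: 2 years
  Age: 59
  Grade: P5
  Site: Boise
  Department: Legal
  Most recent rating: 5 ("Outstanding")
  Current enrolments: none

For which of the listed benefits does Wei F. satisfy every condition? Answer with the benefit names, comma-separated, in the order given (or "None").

Transit Subsidy — service 2 years ≥ 9 months (≈270 days) ✓; 30 hrs/wk ≥ 25 ✓; dept Legal ✗ → not eligible.
Education Assistance — status seasonal ✗ (requires full-time or part-time) → not eligible.
Mental Health Benefit — status seasonal ✗ (requires full-time) → not eligible.
Employer Retirement Match — service 2 years < 3 years ✗ → not eligible.
Annual Bonus Plan — status seasonal ✗ (requires full-time, part-time, or temporary) → not eligible.
Adoption Assistance — service 2 years ≥ 18 months (≈540 days) ✓; age 59 ≥ 21 ✓; rating 5 ≥ 2 ✓ → eligible.

Adoption Assistance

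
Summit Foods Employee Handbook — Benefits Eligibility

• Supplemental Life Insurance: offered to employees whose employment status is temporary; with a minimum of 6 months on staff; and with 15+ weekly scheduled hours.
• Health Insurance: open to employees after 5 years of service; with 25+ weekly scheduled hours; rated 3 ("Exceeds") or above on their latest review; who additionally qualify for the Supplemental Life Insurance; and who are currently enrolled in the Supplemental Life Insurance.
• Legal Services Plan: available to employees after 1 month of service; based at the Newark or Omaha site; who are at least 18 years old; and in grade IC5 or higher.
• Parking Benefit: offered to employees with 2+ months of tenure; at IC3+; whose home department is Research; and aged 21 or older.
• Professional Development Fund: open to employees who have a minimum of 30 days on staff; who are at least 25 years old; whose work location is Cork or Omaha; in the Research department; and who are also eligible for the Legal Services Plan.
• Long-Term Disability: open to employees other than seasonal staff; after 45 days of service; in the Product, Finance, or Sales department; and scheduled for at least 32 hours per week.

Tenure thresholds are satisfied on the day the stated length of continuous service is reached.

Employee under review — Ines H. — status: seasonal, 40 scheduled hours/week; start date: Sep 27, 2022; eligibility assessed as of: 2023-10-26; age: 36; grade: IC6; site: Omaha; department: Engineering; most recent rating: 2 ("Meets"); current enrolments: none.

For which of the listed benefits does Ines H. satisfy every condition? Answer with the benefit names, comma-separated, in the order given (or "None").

Legal Services Plan

Service from Sep 27, 2022 to 2023-10-26: 394 days.
Supplemental Life Insurance — status seasonal ✗ (requires temporary) → not eligible.
Health Insurance — service 394 days < 5 years (≈1825 days) ✗ → not eligible.
Legal Services Plan — service 394 days ≥ 1 month (≈30 days) ✓; site Omaha ✓; age 36 ≥ 18 ✓; grade IC6 ≥ IC5 ✓ → eligible.
Parking Benefit — service 394 days ≥ 2 months (≈60 days) ✓; grade IC6 ≥ IC3 ✓; dept Engineering ✗ → not eligible.
Professional Development Fund — service 394 days ≥ 30 days ✓; age 36 ≥ 25 ✓; site Omaha ✓; dept Engineering ✗ → not eligible.
Long-Term Disability — status seasonal ✗ (excluded) → not eligible.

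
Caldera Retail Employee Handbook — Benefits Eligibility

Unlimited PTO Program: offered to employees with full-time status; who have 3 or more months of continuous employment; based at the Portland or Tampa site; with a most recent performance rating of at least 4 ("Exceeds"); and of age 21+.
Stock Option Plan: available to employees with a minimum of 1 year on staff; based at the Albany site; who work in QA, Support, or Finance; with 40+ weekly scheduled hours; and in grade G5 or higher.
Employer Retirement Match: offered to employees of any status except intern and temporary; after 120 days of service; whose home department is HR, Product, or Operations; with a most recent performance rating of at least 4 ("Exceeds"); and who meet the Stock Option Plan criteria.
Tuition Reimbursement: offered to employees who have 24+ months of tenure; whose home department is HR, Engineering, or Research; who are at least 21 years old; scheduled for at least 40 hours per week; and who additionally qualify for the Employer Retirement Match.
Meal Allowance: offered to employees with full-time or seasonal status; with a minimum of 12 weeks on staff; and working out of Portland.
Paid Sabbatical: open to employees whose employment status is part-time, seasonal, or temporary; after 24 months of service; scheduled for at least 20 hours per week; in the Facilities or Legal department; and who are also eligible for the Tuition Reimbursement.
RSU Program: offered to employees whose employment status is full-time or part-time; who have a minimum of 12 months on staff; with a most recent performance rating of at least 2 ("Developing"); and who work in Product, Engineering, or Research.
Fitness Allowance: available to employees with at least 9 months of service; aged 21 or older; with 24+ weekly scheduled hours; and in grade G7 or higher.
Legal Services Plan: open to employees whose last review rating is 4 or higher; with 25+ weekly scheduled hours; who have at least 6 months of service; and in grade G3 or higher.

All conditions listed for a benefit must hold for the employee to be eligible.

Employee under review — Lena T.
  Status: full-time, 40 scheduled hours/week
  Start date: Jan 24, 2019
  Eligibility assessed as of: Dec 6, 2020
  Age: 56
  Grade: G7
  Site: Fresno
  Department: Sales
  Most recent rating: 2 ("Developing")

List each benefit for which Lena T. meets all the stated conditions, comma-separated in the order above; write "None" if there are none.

Service from Jan 24, 2019 to Dec 6, 2020: 682 days.
Unlimited PTO Program — status full-time ✓; service 682 days ≥ 3 months (≈90 days) ✓; site Fresno ✗ (not Portland or Tampa) → not eligible.
Stock Option Plan — service 682 days ≥ 1 year (≈365 days) ✓; site Fresno ✗ (not Albany) → not eligible.
Employer Retirement Match — status full-time ✓ (not excluded); service 682 days ≥ 120 days ✓; dept Sales ✗ → not eligible.
Tuition Reimbursement — service 682 days < 24 months (≈720 days) ✗ → not eligible.
Meal Allowance — status full-time ✓; service 682 days ≥ 12 weeks (≈84 days) ✓; site Fresno ✗ (not Portland) → not eligible.
Paid Sabbatical — status full-time ✗ (requires part-time, seasonal, or temporary) → not eligible.
RSU Program — status full-time ✓; service 682 days ≥ 12 months (≈360 days) ✓; rating 2 ≥ 2 ✓; dept Sales ✗ → not eligible.
Fitness Allowance — service 682 days ≥ 9 months (≈270 days) ✓; age 56 ≥ 21 ✓; 40 hrs/wk ≥ 24 ✓; grade G7 ≥ G7 ✓ → eligible.
Legal Services Plan — rating 2 < 4 ✗ → not eligible.

Fitness Allowance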